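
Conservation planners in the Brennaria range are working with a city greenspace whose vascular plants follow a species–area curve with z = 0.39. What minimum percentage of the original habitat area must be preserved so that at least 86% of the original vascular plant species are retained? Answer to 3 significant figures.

Need (A_new/A_old)^0.39 = 0.86, so A_new/A_old = 0.86^(1/0.39) = 0.86^2.564
ln(A_new/A_old) = ln 0.86 / 0.39 = -0.1508 / 0.39 = -0.3867
A_new/A_old = e^-0.3867 ≈ 0.6793

67.9%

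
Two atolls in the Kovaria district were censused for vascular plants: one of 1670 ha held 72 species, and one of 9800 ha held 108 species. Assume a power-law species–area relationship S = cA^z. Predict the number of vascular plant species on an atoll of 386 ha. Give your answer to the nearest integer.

z = ln(108/72) / ln(9800/1670) = 0.4055 / 1.7696 = 0.2291
c = 72 / 1670^0.2291 = 72 / 5.476 = 13.15
S₃ = 13.15 × 386^0.2291 = 13.15 × 3.914 ≈ 51.47

51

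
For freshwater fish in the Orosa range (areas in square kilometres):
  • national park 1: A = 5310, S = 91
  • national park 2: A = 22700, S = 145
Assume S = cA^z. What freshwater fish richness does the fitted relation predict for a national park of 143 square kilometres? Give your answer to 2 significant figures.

29

z = ln(145/91) / ln(22700/5310) = 0.4659 / 1.4528 = 0.3207
c = 91 / 5310^0.3207 = 91 / 15.65 = 5.814
S₃ = 5.814 × 143^0.3207 = 5.814 × 4.911 ≈ 28.55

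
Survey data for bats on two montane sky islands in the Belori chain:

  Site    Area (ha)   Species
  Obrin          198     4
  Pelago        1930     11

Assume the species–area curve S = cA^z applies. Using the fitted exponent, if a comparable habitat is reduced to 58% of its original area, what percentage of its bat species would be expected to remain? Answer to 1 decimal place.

78.5%

z = ln(11/4) / ln(1930/198) = 1.0116 / 2.2770 = 0.4443
S_new/S_old = (A_new/A_old)^z = 0.58^0.4443 = exp(0.4443 × -0.5447) = 0.7851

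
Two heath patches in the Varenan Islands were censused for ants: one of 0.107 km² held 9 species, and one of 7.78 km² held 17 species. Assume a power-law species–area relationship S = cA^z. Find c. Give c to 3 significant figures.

12.5

z = ln(S₂/S₁) / ln(A₂/A₁) = ln(17/9) / ln(7.78/0.107) = 0.6360 / 4.2865 = 0.1484
c = S₁ / A₁^z = 9 / 0.107^0.1484 = 9 / 0.7178 = 12.54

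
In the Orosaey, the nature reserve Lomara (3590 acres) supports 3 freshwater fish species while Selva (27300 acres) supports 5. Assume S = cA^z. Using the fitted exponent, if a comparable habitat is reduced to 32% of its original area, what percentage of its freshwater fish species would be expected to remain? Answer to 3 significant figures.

z = ln(5/3) / ln(27300/3590) = 0.5108 / 2.0287 = 0.2518
S_new/S_old = (A_new/A_old)^z = 0.32^0.2518 = exp(0.2518 × -1.1394) = 0.7506

75.1%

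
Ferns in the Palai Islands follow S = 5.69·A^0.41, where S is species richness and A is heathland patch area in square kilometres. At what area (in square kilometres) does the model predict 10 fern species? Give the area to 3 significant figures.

3.96 square kilometres

10 = 5.69 × A^0.41  ⇒  A^0.41 = 10/5.69 = 1.757
ln A = ln(1.757) / 0.41 = 0.5639 / 0.41 = 1.3753
A = e^1.3753 ≈ 3.956 square kilometres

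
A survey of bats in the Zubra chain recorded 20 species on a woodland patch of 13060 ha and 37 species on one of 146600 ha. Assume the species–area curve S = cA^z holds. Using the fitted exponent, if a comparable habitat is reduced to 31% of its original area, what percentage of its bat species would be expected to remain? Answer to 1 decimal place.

74.2%

z = ln(37/20) / ln(146600/13060) = 0.6152 / 2.4182 = 0.2544
S_new/S_old = (A_new/A_old)^z = 0.31^0.2544 = exp(0.2544 × -1.1712) = 0.7423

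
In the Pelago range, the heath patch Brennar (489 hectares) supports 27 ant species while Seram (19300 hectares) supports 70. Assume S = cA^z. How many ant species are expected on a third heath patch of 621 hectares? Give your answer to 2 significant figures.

29

z = ln(70/27) / ln(19300/489) = 0.9527 / 3.6755 = 0.2592
c = 27 / 489^0.2592 = 27 / 4.978 = 5.424
S₃ = 5.424 × 621^0.2592 = 5.424 × 5.296 ≈ 28.73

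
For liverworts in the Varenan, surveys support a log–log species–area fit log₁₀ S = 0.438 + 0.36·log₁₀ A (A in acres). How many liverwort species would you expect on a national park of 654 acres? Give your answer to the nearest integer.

S = 2.742 × 654^0.36
ln S = ln 2.742 + 0.36 × ln 654 = 1.0085 + 0.36 × 6.4831 = 3.3425
S = e^3.3425 ≈ 28.29

28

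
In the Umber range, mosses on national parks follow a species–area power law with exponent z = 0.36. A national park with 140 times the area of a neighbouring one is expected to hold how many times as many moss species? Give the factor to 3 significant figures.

5.92

S₂/S₁ = (A₂/A₁)^z = 140^0.36
ln(S₂/S₁) = 0.36 × ln 140 = 0.36 × 4.9416 = 1.7790
S₂/S₁ = e^1.7790 ≈ 5.924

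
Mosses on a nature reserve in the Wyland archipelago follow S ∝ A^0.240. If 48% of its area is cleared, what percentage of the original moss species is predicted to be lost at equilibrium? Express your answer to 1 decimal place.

14.5%

S_new/S_old = (A_new/A_old)^z = 0.52^0.24
= exp(0.24 × ln 0.52) = exp(0.24 × -0.6539) = exp(-0.1569) ≈ 0.8548
Fraction lost = 1 − 0.8548 = 0.1452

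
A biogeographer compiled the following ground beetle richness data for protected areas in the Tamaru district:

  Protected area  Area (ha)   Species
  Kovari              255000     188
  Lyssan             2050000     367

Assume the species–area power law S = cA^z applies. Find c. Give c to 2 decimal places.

3.46

z = ln(S₂/S₁) / ln(A₂/A₁) = ln(367/188) / ln(2050000/255000) = 0.6689 / 2.0843 = 0.3209
c = S₁ / A₁^z = 188 / 255000^0.3209 = 188 / 54.34 = 3.46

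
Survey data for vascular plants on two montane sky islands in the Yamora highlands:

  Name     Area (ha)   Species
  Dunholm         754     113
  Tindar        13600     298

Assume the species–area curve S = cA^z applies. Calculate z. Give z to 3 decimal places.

Taking logs: ln S = ln c + z ln A, so z = (ln S₂ − ln S₁)/(ln A₂ − ln A₁).
z = ln(298/113) / ln(13600/754) = ln(2.637) / ln(18.04) = 0.9697 / 2.8924 = 0.3353

0.335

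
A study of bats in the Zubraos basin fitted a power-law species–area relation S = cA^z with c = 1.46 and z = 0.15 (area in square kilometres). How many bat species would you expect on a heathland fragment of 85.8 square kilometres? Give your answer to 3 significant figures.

S = 1.46 × 85.8^0.15
ln S = ln 1.46 + 0.15 × ln 85.8 = 0.3784 + 0.15 × 4.4520 = 1.0462
S = e^1.0462 ≈ 2.847

2.85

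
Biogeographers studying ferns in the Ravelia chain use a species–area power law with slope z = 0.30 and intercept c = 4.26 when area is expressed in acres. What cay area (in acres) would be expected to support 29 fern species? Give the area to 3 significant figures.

598 acres

29 = 4.26 × A^0.3  ⇒  A^0.3 = 29/4.26 = 6.808
ln A = ln(6.808) / 0.3 = 1.9180 / 0.3 = 6.3934
A = e^6.3934 ≈ 597.9 acres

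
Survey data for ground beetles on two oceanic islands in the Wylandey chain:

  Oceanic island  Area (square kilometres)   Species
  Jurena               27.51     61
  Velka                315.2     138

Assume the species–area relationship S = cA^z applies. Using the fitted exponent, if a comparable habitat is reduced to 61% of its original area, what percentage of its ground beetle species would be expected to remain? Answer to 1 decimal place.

z = ln(138/61) / ln(315.2/27.51) = 0.8164 / 2.4387 = 0.3348
S_new/S_old = (A_new/A_old)^z = 0.61^0.3348 = exp(0.3348 × -0.4943) = 0.8475

84.7%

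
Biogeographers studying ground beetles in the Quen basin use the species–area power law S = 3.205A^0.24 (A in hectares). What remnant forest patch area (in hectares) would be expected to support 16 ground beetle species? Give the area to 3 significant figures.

812 hectares

16 = 3.205 × A^0.24  ⇒  A^0.24 = 16/3.205 = 4.992
ln A = ln(4.992) / 0.24 = 1.6079 / 0.24 = 6.6995
A = e^6.6995 ≈ 812 hectares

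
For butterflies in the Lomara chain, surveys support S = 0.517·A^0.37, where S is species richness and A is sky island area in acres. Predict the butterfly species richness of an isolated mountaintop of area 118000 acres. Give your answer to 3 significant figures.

38.9

S = 0.517 × 118000^0.37
ln S = ln 0.517 + 0.37 × ln 118000 = -0.6597 + 0.37 × 11.6784 = 3.6613
S = e^3.6613 ≈ 38.91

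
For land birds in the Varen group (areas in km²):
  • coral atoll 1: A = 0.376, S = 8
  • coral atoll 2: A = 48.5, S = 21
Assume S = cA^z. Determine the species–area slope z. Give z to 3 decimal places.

Taking logs: ln S = ln c + z ln A, so z = (ln S₂ − ln S₁)/(ln A₂ − ln A₁).
z = ln(21/8) / ln(48.5/0.376) = ln(2.625) / ln(129) = 0.9651 / 4.8597 = 0.1986

0.199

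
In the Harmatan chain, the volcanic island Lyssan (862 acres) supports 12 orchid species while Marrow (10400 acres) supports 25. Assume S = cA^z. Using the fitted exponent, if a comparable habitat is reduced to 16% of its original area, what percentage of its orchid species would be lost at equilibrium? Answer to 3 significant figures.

41.7%

z = ln(25/12) / ln(10400/862) = 0.7340 / 2.4903 = 0.2947
S_new/S_old = (A_new/A_old)^z = 0.16^0.2947 = exp(0.2947 × -1.8326) = 0.5827
Fraction lost = 1 − 0.5827 = 0.4173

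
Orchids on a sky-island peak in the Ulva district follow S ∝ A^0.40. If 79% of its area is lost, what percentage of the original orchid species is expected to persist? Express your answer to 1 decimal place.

53.6%

S_new/S_old = (A_new/A_old)^z = 0.21^0.4
= exp(0.4 × ln 0.21) = exp(0.4 × -1.5606) = exp(-0.6243) ≈ 0.5357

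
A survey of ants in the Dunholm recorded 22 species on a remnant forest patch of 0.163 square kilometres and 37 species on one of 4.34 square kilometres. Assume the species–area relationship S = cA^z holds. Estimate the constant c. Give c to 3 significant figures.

29.3

z = ln(S₂/S₁) / ln(A₂/A₁) = ln(37/22) / ln(4.34/0.163) = 0.5199 / 3.2819 = 0.1584
c = S₁ / A₁^z = 22 / 0.163^0.1584 = 22 / 0.7502 = 29.32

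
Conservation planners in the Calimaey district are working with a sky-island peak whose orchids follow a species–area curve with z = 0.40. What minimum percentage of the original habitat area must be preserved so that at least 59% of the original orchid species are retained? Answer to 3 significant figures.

Need (A_new/A_old)^0.4 = 0.59, so A_new/A_old = 0.59^(1/0.4) = 0.59^2.5
ln(A_new/A_old) = ln 0.59 / 0.4 = -0.5276 / 0.4 = -1.3191
A_new/A_old = e^-1.3191 ≈ 0.2674

26.7%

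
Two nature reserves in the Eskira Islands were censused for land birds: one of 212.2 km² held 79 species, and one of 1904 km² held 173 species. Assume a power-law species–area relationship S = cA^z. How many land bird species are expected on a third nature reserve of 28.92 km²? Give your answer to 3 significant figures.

38.8

z = ln(173/79) / ln(1904/212.2) = 0.7838 / 2.1942 = 0.3572
c = 79 / 212.2^0.3572 = 79 / 6.78 = 11.65
S₃ = 11.65 × 28.92^0.3572 = 11.65 × 3.327 ≈ 38.76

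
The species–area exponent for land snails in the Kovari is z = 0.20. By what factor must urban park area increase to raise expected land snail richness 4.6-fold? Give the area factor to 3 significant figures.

(A₂/A₁)^0.2 = 4.6, so A₂/A₁ = 4.6^(1/0.2) = 4.6^5
ln(A₂/A₁) = ln 4.6 / 0.2 = 1.5261 / 0.2 = 7.6303
A₂/A₁ = e^7.6303 ≈ 2060

2060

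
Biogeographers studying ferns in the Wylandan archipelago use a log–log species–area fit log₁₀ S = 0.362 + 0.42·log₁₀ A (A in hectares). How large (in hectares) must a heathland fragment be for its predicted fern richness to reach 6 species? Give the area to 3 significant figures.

9.79 hectares

6 = 2.301 × A^0.42  ⇒  A^0.42 = 6/2.301 = 2.607
ln A = ln(2.607) / 0.42 = 0.9582 / 0.42 = 2.2815
A = e^2.2815 ≈ 9.791 hectares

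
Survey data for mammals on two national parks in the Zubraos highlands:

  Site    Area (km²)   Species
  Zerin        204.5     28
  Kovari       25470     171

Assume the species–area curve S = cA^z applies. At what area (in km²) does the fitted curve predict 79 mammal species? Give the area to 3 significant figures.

z = ln(171/28) / ln(25470/204.5) = 1.8095 / 4.8247 = 0.3750
c = 28 / 204.5^0.3750 = 28 / 7.355 = 3.807
A = (79/3.807)^(1/0.3750) ⇒ ln A = ln(20.75)/0.3750 = 8.0862
A = e^8.0862 ≈ 3249 km²

3250 km²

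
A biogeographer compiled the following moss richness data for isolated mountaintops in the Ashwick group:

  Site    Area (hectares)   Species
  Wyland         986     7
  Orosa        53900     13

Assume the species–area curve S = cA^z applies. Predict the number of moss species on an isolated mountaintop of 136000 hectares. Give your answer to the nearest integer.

15

z = ln(13/7) / ln(53900/986) = 0.6190 / 4.0012 = 0.1547
c = 7 / 986^0.1547 = 7 / 2.905 = 2.409
S₃ = 2.409 × 136000^0.1547 = 2.409 × 6.226 ≈ 15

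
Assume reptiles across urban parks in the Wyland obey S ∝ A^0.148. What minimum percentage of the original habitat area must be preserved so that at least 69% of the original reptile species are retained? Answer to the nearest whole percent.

Need (A_new/A_old)^0.148 = 0.69, so A_new/A_old = 0.69^(1/0.148) = 0.69^6.757
ln(A_new/A_old) = ln 0.69 / 0.148 = -0.3711 / 0.148 = -2.5072
A_new/A_old = e^-2.5072 ≈ 0.0815

8%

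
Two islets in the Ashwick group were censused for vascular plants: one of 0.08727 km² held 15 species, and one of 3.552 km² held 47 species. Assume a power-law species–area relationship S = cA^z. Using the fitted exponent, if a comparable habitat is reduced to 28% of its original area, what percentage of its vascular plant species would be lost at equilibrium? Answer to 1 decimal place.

z = ln(47/15) / ln(3.552/0.08727) = 1.1421 / 3.7063 = 0.3082
S_new/S_old = (A_new/A_old)^z = 0.28^0.3082 = exp(0.3082 × -1.2730) = 0.6755
Fraction lost = 1 − 0.6755 = 0.3245

32.4%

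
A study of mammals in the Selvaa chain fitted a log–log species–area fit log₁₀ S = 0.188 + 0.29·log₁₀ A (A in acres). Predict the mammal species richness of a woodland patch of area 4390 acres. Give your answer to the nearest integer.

18

S = 1.542 × 4390^0.29 = 1.542 × 11.38 ≈ 17.55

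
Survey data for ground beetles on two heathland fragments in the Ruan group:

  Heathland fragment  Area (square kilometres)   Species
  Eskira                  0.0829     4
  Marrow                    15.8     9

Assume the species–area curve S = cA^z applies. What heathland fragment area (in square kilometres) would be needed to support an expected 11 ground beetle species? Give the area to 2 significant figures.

z = ln(9/4) / ln(15.8/0.0829) = 0.8109 / 5.2501 = 0.1545
c = 4 / 0.0829^0.1545 = 4 / 0.6807 = 5.876
A = (11/5.876)^(1/0.1545) ⇒ ln A = ln(1.872)/0.1545 = 4.0592
A = e^4.0592 ≈ 57.93 square kilometres

58 square kilometres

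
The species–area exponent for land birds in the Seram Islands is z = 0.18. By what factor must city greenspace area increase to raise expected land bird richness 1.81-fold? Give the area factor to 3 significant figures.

(A₂/A₁)^0.18 = 1.81, so A₂/A₁ = 1.81^(1/0.18) = 1.81^5.556
ln(A₂/A₁) = ln 1.81 / 0.18 = 0.5933 / 0.18 = 3.2963
A₂/A₁ = e^3.2963 ≈ 27.01

27.0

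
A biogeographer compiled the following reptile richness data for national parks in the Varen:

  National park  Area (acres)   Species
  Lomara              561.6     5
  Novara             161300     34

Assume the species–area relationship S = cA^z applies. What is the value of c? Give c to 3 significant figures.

z = ln(S₂/S₁) / ln(A₂/A₁) = ln(34/5) / ln(161300/561.6) = 1.9169 / 5.6602 = 0.3387
c = S₁ / A₁^z = 5 / 561.6^0.3387 = 5 / 8.534 = 0.5859

0.586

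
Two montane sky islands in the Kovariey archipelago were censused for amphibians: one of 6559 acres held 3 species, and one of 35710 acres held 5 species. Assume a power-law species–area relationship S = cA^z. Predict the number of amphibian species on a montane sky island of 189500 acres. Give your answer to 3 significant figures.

z = ln(5/3) / ln(35710/6559) = 0.5108 / 1.6946 = 0.3014
c = 3 / 6559^0.3014 = 3 / 14.14 = 0.2121
S₃ = 0.2121 × 189500^0.3014 = 0.2121 × 38.99 ≈ 8.269

8.27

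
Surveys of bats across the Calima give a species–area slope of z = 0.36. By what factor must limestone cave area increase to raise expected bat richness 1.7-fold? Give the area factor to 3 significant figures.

4.37

(A₂/A₁)^0.36 = 1.7, so A₂/A₁ = 1.7^(1/0.36) = 1.7^2.778
ln(A₂/A₁) = ln 1.7 / 0.36 = 0.5306 / 0.36 = 1.4740
A₂/A₁ = e^1.4740 ≈ 4.367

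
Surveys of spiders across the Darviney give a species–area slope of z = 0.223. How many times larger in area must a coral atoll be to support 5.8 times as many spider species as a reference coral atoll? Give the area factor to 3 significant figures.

(A₂/A₁)^0.223 = 5.8, so A₂/A₁ = 5.8^(1/0.223) = 5.8^4.484
ln(A₂/A₁) = ln 5.8 / 0.223 = 1.7579 / 0.223 = 7.8828
A₂/A₁ = e^7.8828 ≈ 2651

2650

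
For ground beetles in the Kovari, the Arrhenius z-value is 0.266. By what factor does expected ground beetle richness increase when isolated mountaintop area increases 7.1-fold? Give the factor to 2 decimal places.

1.68

S₂/S₁ = (A₂/A₁)^z = 7.1^0.266
ln(S₂/S₁) = 0.266 × ln 7.1 = 0.266 × 1.9601 = 0.5214
S₂/S₁ = e^0.5214 ≈ 1.684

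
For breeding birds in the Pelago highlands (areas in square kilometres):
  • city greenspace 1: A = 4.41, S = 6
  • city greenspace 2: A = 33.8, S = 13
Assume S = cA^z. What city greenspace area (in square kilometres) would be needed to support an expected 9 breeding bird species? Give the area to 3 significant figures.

z = ln(13/6) / ln(33.8/4.41) = 0.7732 / 2.0366 = 0.3796
c = 6 / 4.41^0.3796 = 6 / 1.757 = 3.416
A = (9/3.416)^(1/0.3796) ⇒ ln A = ln(2.635)/0.3796 = 2.5519
A = e^2.5519 ≈ 12.83 square kilometres

12.8 square kilometres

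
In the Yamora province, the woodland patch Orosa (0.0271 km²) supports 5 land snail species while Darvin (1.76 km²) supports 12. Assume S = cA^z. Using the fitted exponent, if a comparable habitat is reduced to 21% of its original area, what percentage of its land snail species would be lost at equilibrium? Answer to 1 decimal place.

27.9%

z = ln(12/5) / ln(1.76/0.0271) = 0.8755 / 4.1735 = 0.2098
S_new/S_old = (A_new/A_old)^z = 0.21^0.2098 = exp(0.2098 × -1.5606) = 0.7208
Fraction lost = 1 − 0.7208 = 0.2792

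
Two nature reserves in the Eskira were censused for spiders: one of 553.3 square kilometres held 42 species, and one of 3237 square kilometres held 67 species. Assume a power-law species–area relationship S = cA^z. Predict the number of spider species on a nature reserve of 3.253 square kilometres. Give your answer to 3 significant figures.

10.8

z = ln(67/42) / ln(3237/553.3) = 0.4670 / 1.7665 = 0.2644
c = 42 / 553.3^0.2644 = 42 / 5.311 = 7.908
S₃ = 7.908 × 3.253^0.2644 = 7.908 × 1.366 ≈ 10.8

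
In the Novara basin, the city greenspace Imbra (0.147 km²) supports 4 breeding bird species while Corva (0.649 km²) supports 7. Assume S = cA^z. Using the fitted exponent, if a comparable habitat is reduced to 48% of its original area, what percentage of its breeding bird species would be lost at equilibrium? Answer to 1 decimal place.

24.2%

z = ln(7/4) / ln(0.649/0.147) = 0.5596 / 1.4850 = 0.3768
S_new/S_old = (A_new/A_old)^z = 0.48^0.3768 = exp(0.3768 × -0.7340) = 0.7584
Fraction lost = 1 − 0.7584 = 0.2416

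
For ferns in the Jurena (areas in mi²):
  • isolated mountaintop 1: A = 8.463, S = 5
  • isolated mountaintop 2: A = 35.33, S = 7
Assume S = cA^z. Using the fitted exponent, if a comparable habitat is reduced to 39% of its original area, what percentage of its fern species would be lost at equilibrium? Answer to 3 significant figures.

19.9%

z = ln(7/5) / ln(35.33/8.463) = 0.3365 / 1.4290 = 0.2355
S_new/S_old = (A_new/A_old)^z = 0.39^0.2355 = exp(0.2355 × -0.9416) = 0.8012
Fraction lost = 1 − 0.8012 = 0.1988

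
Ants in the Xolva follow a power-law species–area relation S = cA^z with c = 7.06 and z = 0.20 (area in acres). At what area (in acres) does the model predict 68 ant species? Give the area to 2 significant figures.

68 = 7.06 × A^0.2  ⇒  A^0.2 = 68/7.06 = 9.632
ln A = ln(9.632) / 0.2 = 2.2651 / 0.2 = 11.3253
A = e^11.3253 ≈ 82894 acres

83000 acres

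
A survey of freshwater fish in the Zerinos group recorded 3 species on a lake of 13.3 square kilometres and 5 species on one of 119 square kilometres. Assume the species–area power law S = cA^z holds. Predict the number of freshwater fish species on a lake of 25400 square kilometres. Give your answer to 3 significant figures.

17.5

z = ln(5/3) / ln(119/13.3) = 0.5108 / 2.1914 = 0.2331
c = 3 / 13.3^0.2331 = 3 / 1.828 = 1.641
S₃ = 1.641 × 25400^0.2331 = 1.641 × 10.64 ≈ 17.46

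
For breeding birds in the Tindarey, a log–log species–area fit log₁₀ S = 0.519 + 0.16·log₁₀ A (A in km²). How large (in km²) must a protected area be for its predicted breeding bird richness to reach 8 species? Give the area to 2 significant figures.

8 = 3.304 × A^0.16  ⇒  A^0.16 = 8/3.304 = 2.422
ln A = ln(2.422) / 0.16 = 0.8844 / 0.16 = 5.5275
A = e^5.5275 ≈ 251.5 km²

250 km²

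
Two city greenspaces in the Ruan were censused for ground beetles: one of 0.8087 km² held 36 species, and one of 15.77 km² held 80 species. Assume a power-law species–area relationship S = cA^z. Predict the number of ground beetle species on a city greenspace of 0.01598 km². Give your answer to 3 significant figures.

12.5

z = ln(80/36) / ln(15.77/0.8087) = 0.7985 / 2.9704 = 0.2688
c = 36 / 0.8087^0.2688 = 36 / 0.9445 = 38.11
S₃ = 38.11 × 0.01598^0.2688 = 38.11 × 0.3289 ≈ 12.54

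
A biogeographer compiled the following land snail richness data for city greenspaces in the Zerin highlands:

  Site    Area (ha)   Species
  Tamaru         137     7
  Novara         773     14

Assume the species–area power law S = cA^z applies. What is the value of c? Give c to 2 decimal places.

0.98

z = ln(S₂/S₁) / ln(A₂/A₁) = ln(14/7) / ln(773/137) = 0.6931 / 1.7303 = 0.4006
c = S₁ / A₁^z = 7 / 137^0.4006 = 7 / 7.177 = 0.9753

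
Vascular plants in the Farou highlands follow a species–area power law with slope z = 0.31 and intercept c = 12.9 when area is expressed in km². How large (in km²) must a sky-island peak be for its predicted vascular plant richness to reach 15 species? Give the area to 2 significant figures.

15 = 12.9 × A^0.31  ⇒  A^0.31 = 15/12.9 = 1.163
ln A = ln(1.163) / 0.31 = 0.1508 / 0.31 = 0.4865
A = e^0.4865 ≈ 1.627 km²

1.6 km²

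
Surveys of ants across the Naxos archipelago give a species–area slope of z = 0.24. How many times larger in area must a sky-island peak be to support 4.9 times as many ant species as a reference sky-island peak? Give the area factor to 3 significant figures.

(A₂/A₁)^0.24 = 4.9, so A₂/A₁ = 4.9^(1/0.24) = 4.9^4.167
ln(A₂/A₁) = ln 4.9 / 0.24 = 1.5892 / 0.24 = 6.6218
A₂/A₁ = e^6.6218 ≈ 751.3

751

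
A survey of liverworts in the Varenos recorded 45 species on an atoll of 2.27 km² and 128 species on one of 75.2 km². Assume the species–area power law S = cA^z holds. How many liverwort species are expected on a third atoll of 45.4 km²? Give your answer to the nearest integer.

z = ln(128/45) / ln(75.2/2.27) = 1.0454 / 3.5004 = 0.2986
c = 45 / 2.27^0.2986 = 45 / 1.277 = 35.23
S₃ = 35.23 × 45.4^0.2986 = 35.23 × 3.125 ≈ 110.1

110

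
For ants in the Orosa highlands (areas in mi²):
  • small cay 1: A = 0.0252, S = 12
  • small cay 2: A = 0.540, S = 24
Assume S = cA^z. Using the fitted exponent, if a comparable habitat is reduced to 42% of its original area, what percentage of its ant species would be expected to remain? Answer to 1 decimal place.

z = ln(24/12) / ln(0.54/0.0252) = 0.6931 / 3.0647 = 0.2262
S_new/S_old = (A_new/A_old)^z = 0.42^0.2262 = exp(0.2262 × -0.8675) = 0.8218

82.2%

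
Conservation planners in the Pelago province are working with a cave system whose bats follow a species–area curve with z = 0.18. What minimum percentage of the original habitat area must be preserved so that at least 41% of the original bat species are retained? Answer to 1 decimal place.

0.7%

Need (A_new/A_old)^0.18 = 0.41, so A_new/A_old = 0.41^(1/0.18) = 0.41^5.556
ln(A_new/A_old) = ln 0.41 / 0.18 = -0.8916 / 0.18 = -4.9533
A_new/A_old = e^-4.9533 ≈ 0.00706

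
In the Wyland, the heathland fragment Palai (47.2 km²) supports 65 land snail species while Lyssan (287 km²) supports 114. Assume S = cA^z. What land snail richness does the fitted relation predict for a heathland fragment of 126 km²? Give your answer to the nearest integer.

88

z = ln(114/65) / ln(287/47.2) = 0.5618 / 1.8051 = 0.3112
c = 65 / 47.2^0.3112 = 65 / 3.319 = 19.58
S₃ = 19.58 × 126^0.3112 = 19.58 × 4.505 ≈ 88.23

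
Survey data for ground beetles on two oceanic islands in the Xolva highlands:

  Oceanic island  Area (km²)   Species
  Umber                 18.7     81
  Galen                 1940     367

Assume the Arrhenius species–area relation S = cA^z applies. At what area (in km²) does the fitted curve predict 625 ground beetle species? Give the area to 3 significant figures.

9960 km²

z = ln(367/81) / ln(1940/18.7) = 1.5109 / 4.6419 = 0.3255
c = 81 / 18.7^0.3255 = 81 / 2.594 = 31.23
A = (625/31.23)^(1/0.3255) ⇒ ln A = ln(20.02)/0.3255 = 9.2061
A = e^9.2061 ≈ 9958 km²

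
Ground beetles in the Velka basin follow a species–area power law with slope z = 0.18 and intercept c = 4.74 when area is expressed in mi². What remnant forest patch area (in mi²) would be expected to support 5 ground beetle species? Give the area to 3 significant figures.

1.35 mi²

5 = 4.74 × A^0.18  ⇒  A^0.18 = 5/4.74 = 1.055
ln A = ln(1.055) / 0.18 = 0.0534 / 0.18 = 0.2967
A = e^0.2967 ≈ 1.345 mi²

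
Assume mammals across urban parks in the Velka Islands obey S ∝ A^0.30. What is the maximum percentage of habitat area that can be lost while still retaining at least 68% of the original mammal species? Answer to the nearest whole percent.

72%

Need (A_new/A_old)^0.3 = 0.68, so A_new/A_old = 0.68^(1/0.3) = 0.68^3.333
ln(A_new/A_old) = ln 0.68 / 0.3 = -0.3857 / 0.3 = -1.2855
A_new/A_old = e^-1.2855 ≈ 0.2765
Fraction that can be lost = 1 − 0.2765 = 0.7235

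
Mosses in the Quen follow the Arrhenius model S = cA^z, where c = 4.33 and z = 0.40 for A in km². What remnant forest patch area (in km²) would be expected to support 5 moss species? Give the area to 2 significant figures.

1.4 km²

5 = 4.33 × A^0.4  ⇒  A^0.4 = 5/4.33 = 1.155
ln A = ln(1.155) / 0.4 = 0.1439 / 0.4 = 0.3597
A = e^0.3597 ≈ 1.433 km²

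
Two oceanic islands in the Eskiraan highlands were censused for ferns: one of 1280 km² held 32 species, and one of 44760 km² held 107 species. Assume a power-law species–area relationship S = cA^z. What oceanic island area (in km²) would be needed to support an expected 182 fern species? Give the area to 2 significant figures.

z = ln(107/32) / ln(44760/1280) = 1.2071 / 3.5545 = 0.3396
c = 32 / 1280^0.3396 = 32 / 11.36 = 2.818
A = (182/2.818)^(1/0.3396) ⇒ ln A = ln(64.58)/0.3396 = 12.2732
A = e^12.2732 ≈ 213886 km²

210000 km²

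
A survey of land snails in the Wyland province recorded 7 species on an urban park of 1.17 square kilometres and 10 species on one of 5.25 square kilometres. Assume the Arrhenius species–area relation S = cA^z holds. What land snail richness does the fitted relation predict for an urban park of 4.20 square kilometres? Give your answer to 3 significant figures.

z = ln(10/7) / ln(5.25/1.17) = 0.3567 / 1.5012 = 0.2376
c = 7 / 1.17^0.2376 = 7 / 1.038 = 6.744
S₃ = 6.744 × 4.2^0.2376 = 6.744 × 1.406 ≈ 9.484

9.48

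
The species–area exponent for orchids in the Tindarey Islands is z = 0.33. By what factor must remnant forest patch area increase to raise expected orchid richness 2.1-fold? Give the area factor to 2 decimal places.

(A₂/A₁)^0.33 = 2.1, so A₂/A₁ = 2.1^(1/0.33) = 2.1^3.03
ln(A₂/A₁) = ln 2.1 / 0.33 = 0.7419 / 0.33 = 2.2483
A₂/A₁ = e^2.2483 ≈ 9.472

9.47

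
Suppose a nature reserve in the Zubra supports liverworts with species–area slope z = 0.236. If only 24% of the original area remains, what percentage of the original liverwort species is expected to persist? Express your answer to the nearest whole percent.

S_new/S_old = (A_new/A_old)^z = 0.24^0.236
= exp(0.236 × ln 0.24) = exp(0.236 × -1.4271) = exp(-0.3368) ≈ 0.7141

71%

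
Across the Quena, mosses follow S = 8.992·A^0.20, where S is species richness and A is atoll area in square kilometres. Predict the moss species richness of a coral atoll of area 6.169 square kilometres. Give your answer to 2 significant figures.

13

S = 8.992 × 6.169^0.2 = 8.992 × 1.439 ≈ 12.94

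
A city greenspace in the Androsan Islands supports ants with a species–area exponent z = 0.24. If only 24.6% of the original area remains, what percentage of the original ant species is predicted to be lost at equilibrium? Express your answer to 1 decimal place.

28.6%

S_new/S_old = (A_new/A_old)^z = 0.246^0.24
= exp(0.24 × ln 0.246) = exp(0.24 × -1.4024) = exp(-0.3366) ≈ 0.7142
Fraction lost = 1 − 0.7142 = 0.2858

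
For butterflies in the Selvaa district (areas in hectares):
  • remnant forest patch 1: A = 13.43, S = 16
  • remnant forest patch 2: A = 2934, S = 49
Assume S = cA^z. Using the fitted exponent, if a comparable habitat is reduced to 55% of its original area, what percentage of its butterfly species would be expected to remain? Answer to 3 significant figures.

z = ln(49/16) / ln(2934/13.43) = 1.1192 / 5.3866 = 0.2078
S_new/S_old = (A_new/A_old)^z = 0.55^0.2078 = exp(0.2078 × -0.5978) = 0.8832

88.3%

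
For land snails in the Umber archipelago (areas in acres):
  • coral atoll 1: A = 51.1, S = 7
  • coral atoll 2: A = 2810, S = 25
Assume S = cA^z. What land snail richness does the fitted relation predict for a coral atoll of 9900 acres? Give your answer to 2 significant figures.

z = ln(25/7) / ln(2810/51.1) = 1.2730 / 4.0072 = 0.3177
c = 7 / 51.1^0.3177 = 7 / 3.489 = 2.006
S₃ = 2.006 × 9900^0.3177 = 2.006 × 18.59 ≈ 37.3

37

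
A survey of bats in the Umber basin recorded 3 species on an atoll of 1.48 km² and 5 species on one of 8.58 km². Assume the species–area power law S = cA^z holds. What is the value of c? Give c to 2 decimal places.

z = ln(S₂/S₁) / ln(A₂/A₁) = ln(5/3) / ln(8.58/1.48) = 0.5108 / 1.7574 = 0.2907
c = S₁ / A₁^z = 3 / 1.48^0.2907 = 3 / 1.121 = 2.677

2.68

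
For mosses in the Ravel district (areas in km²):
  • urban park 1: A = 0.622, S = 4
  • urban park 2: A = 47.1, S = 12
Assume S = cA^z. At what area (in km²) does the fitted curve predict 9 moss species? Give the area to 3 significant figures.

z = ln(12/4) / ln(47.1/0.622) = 1.0986 / 4.3271 = 0.2539
c = 4 / 0.622^0.2539 = 4 / 0.8864 = 4.512
A = (9/4.512)^(1/0.2539) ⇒ ln A = ln(1.994)/0.2539 = 2.7192
A = e^2.7192 ≈ 15.17 km²

15.2 km²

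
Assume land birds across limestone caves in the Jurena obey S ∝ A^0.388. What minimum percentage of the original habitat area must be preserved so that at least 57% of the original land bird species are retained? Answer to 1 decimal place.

23.5%

Need (A_new/A_old)^0.388 = 0.57, so A_new/A_old = 0.57^(1/0.388) = 0.57^2.577
ln(A_new/A_old) = ln 0.57 / 0.388 = -0.5621 / 0.388 = -1.4488
A_new/A_old = e^-1.4488 ≈ 0.2349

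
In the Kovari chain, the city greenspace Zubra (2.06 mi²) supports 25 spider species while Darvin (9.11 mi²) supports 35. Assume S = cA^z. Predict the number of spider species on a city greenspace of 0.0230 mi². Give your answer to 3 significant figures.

z = ln(35/25) / ln(9.11/2.06) = 0.3365 / 1.4867 = 0.2263
c = 25 / 2.06^0.2263 = 25 / 1.178 = 21.23
S₃ = 21.23 × 0.023^0.2263 = 21.23 × 0.4258 ≈ 9.039

9.04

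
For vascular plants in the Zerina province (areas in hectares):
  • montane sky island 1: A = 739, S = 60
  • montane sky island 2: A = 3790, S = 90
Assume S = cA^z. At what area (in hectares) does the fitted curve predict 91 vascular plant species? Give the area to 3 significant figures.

z = ln(90/60) / ln(3790/739) = 0.4055 / 1.6348 = 0.2480
c = 60 / 739^0.2480 = 60 / 5.146 = 11.66
A = (91/11.66)^(1/0.2480) ⇒ ln A = ln(7.805)/0.2480 = 8.2847
A = e^8.2847 ≈ 3963 hectares

3960 hectares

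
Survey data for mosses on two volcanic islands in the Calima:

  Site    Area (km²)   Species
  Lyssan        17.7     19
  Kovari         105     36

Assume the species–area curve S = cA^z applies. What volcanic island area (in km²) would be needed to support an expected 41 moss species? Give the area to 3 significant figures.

z = ln(36/19) / ln(105/17.7) = 0.6391 / 1.7804 = 0.3590
c = 19 / 17.7^0.3590 = 19 / 2.805 = 6.773
A = (41/6.773)^(1/0.3590) ⇒ ln A = ln(6.053)/0.3590 = 5.0163
A = e^5.0163 ≈ 150.8 km²

151 km²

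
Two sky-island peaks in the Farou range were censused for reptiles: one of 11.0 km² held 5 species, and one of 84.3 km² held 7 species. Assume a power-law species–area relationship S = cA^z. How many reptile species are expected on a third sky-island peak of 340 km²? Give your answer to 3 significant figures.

z = ln(7/5) / ln(84.3/11) = 0.3365 / 2.0365 = 0.1652
c = 5 / 11^0.1652 = 5 / 1.486 = 3.364
S₃ = 3.364 × 340^0.1652 = 3.364 × 2.62 ≈ 8.814

8.81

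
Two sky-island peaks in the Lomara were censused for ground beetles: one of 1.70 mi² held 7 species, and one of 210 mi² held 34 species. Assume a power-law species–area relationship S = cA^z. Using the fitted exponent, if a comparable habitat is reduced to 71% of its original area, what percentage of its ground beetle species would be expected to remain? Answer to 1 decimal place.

89.4%

z = ln(34/7) / ln(210/1.7) = 1.5805 / 4.8165 = 0.3281
S_new/S_old = (A_new/A_old)^z = 0.71^0.3281 = exp(0.3281 × -0.3425) = 0.8937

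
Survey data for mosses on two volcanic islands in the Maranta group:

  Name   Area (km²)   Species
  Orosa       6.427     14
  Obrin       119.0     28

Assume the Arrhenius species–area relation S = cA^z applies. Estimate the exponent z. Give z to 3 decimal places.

0.237

Taking logs: ln S = ln c + z ln A, so z = (ln S₂ − ln S₁)/(ln A₂ − ln A₁).
z = ln(28/14) / ln(119/6.427) = ln(2) / ln(18.52) = 0.6931 / 2.9186 = 0.2375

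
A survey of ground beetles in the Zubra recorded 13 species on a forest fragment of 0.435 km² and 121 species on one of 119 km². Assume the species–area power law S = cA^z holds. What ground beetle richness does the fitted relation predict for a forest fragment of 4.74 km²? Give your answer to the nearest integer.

z = ln(121/13) / ln(119/0.435) = 2.2308 / 5.6115 = 0.3975
c = 13 / 0.435^0.3975 = 13 / 0.7183 = 18.1
S₃ = 18.1 × 4.74^0.3975 = 18.1 × 1.856 ≈ 33.6

34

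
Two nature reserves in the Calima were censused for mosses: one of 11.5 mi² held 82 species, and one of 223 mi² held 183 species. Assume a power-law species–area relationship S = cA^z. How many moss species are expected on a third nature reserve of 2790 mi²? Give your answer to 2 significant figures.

360

z = ln(183/82) / ln(223/11.5) = 0.8028 / 2.9648 = 0.2708
c = 82 / 11.5^0.2708 = 82 / 1.937 = 42.33
S₃ = 42.33 × 2790^0.2708 = 42.33 × 8.569 ≈ 362.7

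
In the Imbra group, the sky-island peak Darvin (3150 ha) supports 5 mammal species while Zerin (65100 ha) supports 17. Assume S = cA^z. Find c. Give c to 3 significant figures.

0.193

z = ln(S₂/S₁) / ln(A₂/A₁) = ln(17/5) / ln(65100/3150) = 1.2238 / 3.0285 = 0.4041
c = S₁ / A₁^z = 5 / 3150^0.4041 = 5 / 25.92 = 0.1929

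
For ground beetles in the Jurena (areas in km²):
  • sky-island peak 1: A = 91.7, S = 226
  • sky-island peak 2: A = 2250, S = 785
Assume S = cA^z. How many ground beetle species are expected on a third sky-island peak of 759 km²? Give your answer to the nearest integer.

514

z = ln(785/226) / ln(2250/91.7) = 1.2451 / 3.2002 = 0.3891
c = 226 / 91.7^0.3891 = 226 / 5.801 = 38.96
S₃ = 38.96 × 759^0.3891 = 38.96 × 13.2 ≈ 514.3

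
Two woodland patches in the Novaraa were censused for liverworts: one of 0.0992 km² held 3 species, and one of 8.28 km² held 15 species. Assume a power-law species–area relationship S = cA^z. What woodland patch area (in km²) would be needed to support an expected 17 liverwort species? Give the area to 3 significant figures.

z = ln(15/3) / ln(8.28/0.0992) = 1.6094 / 4.4245 = 0.3638
c = 3 / 0.0992^0.3638 = 3 / 0.4315 = 6.953
A = (17/6.953)^(1/0.3638) ⇒ ln A = ln(2.445)/0.3638 = 2.4579
A = e^2.4579 ≈ 11.68 km²

11.7 km²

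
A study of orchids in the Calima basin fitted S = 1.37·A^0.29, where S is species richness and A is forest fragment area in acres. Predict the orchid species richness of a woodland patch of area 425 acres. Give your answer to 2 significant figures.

7.9

S = 1.37 × 425^0.29
ln S = ln 1.37 + 0.29 × ln 425 = 0.3148 + 0.29 × 6.0521 = 2.0699
S = e^2.0699 ≈ 7.924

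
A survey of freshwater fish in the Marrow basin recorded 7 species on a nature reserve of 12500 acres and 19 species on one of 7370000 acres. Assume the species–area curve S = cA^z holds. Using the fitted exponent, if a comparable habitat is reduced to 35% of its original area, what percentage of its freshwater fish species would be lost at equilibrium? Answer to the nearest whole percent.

15%

z = ln(19/7) / ln(7370000/12500) = 0.9985 / 6.3794 = 0.1565
S_new/S_old = (A_new/A_old)^z = 0.35^0.1565 = exp(0.1565 × -1.0498) = 0.8485
Fraction lost = 1 − 0.8485 = 0.1515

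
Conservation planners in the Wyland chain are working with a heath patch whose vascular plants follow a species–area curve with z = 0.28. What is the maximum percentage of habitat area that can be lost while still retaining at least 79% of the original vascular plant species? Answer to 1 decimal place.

Need (A_new/A_old)^0.28 = 0.79, so A_new/A_old = 0.79^(1/0.28) = 0.79^3.571
ln(A_new/A_old) = ln 0.79 / 0.28 = -0.2357 / 0.28 = -0.8419
A_new/A_old = e^-0.8419 ≈ 0.4309
Fraction that can be lost = 1 − 0.4309 = 0.5691

56.9%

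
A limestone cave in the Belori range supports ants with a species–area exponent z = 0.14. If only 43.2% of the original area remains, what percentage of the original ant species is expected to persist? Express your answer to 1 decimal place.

S_new/S_old = (A_new/A_old)^z = 0.432^0.14
= exp(0.14 × ln 0.432) = exp(0.14 × -0.8393) = exp(-0.1175) ≈ 0.8891

88.9%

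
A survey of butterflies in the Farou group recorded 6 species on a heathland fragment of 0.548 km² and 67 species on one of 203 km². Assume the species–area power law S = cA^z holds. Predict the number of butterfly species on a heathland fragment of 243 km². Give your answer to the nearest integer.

72

z = ln(67/6) / ln(203/0.548) = 2.4129 / 5.9147 = 0.4080
c = 6 / 0.548^0.4080 = 6 / 0.7824 = 7.669
S₃ = 7.669 × 243^0.4080 = 7.669 × 9.402 ≈ 72.1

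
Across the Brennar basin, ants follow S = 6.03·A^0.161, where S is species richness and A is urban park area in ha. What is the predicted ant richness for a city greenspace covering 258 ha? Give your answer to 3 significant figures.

S = 6.03 × 258^0.161
ln S = ln 6.03 + 0.161 × ln 258 = 1.7967 + 0.161 × 5.5530 = 2.6908
S = e^2.6908 ≈ 14.74

14.7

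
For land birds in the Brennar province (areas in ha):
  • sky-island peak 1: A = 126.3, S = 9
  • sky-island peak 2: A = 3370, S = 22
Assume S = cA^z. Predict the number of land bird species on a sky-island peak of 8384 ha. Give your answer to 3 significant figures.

28.2

z = ln(22/9) / ln(3370/126.3) = 0.8938 / 3.2840 = 0.2722
c = 9 / 126.3^0.2722 = 9 / 3.732 = 2.412
S₃ = 2.412 × 8384^0.2722 = 2.412 × 11.69 ≈ 28.19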